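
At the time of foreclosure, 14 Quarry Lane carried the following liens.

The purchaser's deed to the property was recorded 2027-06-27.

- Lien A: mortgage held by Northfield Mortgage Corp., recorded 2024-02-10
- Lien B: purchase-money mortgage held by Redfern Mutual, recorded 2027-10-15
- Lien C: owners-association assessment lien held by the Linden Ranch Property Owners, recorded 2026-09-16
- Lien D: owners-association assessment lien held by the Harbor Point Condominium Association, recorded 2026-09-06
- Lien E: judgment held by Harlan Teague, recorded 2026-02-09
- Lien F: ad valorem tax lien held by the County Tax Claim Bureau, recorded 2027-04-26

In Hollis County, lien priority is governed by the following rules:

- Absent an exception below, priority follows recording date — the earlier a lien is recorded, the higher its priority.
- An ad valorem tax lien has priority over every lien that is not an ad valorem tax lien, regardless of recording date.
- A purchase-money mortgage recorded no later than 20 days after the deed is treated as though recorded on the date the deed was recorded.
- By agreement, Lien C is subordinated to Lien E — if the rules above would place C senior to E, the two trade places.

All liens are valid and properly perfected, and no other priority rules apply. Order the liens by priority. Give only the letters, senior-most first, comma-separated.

F, A, E, D, C, B

First, effective dates: B was recorded 110 days after the deed, outside the 20-day window, so it keeps its recording date.
F is an ad valorem tax lien, so it outranks all other liens regardless of date.
The other liens, earliest effective date first: A (2024-02-10), E (2026-02-09), D (2026-09-06), C (2026-09-16), B (2027-10-15).
C already ranks below E; the subordination has no effect.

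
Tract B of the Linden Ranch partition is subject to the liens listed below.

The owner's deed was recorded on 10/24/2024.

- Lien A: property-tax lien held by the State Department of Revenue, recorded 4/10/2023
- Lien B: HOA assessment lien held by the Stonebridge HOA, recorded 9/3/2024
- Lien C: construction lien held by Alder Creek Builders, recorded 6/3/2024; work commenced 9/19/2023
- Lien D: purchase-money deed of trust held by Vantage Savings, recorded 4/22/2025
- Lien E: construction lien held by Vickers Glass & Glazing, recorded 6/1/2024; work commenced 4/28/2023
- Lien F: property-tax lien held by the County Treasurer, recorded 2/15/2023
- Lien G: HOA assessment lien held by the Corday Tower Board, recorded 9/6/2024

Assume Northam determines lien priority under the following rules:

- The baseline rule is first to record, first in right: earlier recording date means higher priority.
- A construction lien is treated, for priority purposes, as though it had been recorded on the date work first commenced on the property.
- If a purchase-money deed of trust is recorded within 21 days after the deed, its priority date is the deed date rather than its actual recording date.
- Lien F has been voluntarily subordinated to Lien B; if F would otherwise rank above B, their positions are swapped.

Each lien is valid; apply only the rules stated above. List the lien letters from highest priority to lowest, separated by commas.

B, A, E, C, F, G, D

First, effective dates: C relates back to 9/19/2023 (work commenced); D was recorded 180 days after the deed, outside the 21-day window, so it keeps its recording date; E relates back to 4/28/2023 (work commenced).
By effective date, earliest first: F (2/15/2023), A (4/10/2023), E (4/28/2023), C (9/19/2023), B (9/3/2024), G (9/6/2024), D (4/22/2025).
F would otherwise be senior to B, so under the subordination agreement F and B exchange positions.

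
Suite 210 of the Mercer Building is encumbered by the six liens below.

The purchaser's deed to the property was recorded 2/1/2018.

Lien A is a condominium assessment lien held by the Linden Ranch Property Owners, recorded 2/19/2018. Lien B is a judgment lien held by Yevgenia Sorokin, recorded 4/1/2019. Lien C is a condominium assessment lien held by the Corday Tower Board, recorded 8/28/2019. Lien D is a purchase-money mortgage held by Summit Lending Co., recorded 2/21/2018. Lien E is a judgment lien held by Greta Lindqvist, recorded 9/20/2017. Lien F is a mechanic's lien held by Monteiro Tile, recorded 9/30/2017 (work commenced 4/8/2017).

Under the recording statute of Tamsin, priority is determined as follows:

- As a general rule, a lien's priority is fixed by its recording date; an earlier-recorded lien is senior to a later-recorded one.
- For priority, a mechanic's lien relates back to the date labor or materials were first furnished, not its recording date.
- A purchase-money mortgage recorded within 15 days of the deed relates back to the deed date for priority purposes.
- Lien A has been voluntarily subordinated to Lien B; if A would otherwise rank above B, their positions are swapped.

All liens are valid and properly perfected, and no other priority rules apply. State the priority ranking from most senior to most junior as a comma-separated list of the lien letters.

First, effective dates: D was recorded 20 days after the deed — beyond 15 days — so no relation-back applies; F's effective date is 4/8/2017, when work began.
By effective date, earliest first: F (4/8/2017), E (9/20/2017), A (2/19/2018), D (2/21/2018), B (4/1/2019), C (8/28/2019).
The subordination applies — A was senior to B — so A and B swap.

F, E, B, D, A, C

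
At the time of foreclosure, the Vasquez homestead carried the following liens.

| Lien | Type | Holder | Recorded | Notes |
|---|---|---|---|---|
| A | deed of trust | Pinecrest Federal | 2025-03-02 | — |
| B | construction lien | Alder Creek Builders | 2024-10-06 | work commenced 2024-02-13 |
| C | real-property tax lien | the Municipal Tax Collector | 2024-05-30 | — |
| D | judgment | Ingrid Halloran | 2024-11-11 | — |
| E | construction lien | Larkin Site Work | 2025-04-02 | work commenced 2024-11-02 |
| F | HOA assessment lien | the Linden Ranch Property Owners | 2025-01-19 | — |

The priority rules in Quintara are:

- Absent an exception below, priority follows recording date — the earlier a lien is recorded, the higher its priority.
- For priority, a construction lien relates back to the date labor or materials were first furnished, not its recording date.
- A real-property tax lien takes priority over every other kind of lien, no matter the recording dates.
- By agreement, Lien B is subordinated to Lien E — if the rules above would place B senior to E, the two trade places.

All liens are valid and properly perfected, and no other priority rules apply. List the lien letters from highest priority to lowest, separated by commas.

C, E, B, D, F, A

First, effective dates: B's effective date is 2024-02-13, when work began; E relates back to 2024-11-02 (work commenced).
C, as a real-property tax lien, has superpriority and ranks first.
Remaining liens by effective date: B (2024-02-13), E (2024-11-02), D (2024-11-11), F (2025-01-19), A (2025-03-02).
B is senior to E before the subordination, so the two trade places.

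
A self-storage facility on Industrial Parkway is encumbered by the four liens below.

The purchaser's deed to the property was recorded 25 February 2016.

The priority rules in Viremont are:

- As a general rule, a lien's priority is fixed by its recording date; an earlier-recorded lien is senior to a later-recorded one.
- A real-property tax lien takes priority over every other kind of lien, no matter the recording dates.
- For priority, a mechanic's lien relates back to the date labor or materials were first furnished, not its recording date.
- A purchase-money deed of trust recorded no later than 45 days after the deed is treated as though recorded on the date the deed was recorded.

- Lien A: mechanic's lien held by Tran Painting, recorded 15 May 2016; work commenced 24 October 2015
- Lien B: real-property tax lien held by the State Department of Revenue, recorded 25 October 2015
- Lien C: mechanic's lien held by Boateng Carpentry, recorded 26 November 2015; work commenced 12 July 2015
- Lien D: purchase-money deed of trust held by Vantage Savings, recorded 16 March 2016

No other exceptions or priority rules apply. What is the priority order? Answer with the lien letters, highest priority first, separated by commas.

Effective dates: A relates back to 24 October 2015 (work commenced); C's effective date is 12 July 2015, when work began; D was recorded within the 45-day window, so its effective date is the deed date 25 February 2016.
As a real-property tax lien, B is senior to every other lien.
Remaining liens by effective date: C (12 July 2015), A (24 October 2015), D (25 February 2016).

B, C, A, D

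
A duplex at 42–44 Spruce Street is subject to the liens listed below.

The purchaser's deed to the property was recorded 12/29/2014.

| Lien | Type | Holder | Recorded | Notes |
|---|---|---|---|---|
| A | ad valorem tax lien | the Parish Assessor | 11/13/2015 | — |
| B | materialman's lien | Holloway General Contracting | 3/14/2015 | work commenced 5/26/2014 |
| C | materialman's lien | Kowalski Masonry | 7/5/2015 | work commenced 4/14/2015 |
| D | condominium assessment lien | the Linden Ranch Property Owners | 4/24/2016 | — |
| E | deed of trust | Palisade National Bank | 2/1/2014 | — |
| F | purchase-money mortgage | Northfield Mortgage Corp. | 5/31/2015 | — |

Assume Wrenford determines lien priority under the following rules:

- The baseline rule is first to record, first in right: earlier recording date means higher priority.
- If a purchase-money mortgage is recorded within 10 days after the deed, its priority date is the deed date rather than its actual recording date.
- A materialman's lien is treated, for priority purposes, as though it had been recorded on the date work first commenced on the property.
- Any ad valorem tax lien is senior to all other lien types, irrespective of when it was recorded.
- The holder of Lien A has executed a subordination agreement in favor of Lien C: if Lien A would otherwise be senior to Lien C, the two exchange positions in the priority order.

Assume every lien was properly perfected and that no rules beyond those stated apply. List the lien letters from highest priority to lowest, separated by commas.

First, effective dates: B's effective date is 5/26/2014, when work began; C relates back to 4/14/2015 (work commenced); F missed the 10-day window (153 days after the deed), so its recording date stands.
A is an ad valorem tax lien and takes priority over every other lien.
Remaining liens by effective date: E (2/1/2014), B (5/26/2014), C (4/14/2015), F (5/31/2015), D (4/24/2016).
A is senior to C before the subordination, so the two trade places.

C, E, B, A, F, D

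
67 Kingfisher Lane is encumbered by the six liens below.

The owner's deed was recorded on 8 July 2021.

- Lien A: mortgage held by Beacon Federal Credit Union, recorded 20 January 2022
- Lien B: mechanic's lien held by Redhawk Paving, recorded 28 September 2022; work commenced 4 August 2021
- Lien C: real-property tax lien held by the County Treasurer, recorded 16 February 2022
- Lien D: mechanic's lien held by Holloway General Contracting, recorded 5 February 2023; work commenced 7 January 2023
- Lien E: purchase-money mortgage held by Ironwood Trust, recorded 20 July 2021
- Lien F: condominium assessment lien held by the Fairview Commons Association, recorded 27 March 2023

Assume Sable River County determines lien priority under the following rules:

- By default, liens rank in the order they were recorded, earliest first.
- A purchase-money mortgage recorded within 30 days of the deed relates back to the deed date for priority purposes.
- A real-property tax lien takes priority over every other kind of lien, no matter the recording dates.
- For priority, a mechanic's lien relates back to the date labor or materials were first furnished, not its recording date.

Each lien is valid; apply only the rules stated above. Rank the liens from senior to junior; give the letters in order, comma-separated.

C, E, B, A, D, F

Adjusting effective dates: B relates back to 4 August 2021 (work commenced); D is treated as recorded 7 January 2023, the work-commencement date; E relates back to the deed date 8 July 2021.
As a real-property tax lien, C is senior to every other lien.
The other liens, earliest effective date first: E (8 July 2021), B (4 August 2021), A (20 January 2022), D (7 January 2023), F (27 March 2023).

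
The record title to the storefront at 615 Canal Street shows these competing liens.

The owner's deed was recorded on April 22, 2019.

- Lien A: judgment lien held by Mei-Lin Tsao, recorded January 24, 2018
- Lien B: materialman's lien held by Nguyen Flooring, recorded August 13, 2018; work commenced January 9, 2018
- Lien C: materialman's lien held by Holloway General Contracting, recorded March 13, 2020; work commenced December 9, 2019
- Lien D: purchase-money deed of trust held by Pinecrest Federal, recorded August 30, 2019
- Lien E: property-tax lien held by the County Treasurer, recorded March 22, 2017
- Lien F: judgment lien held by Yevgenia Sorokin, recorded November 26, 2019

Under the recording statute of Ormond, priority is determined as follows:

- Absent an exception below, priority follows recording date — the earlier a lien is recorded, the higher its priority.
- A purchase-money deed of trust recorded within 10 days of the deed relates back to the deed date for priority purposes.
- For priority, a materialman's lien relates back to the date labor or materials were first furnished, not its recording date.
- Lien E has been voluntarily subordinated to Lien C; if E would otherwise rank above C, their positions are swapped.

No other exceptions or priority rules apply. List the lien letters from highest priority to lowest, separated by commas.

First, effective dates: B is treated as recorded January 9, 2018, the work-commencement date; C is treated as recorded December 9, 2019, the work-commencement date; D was recorded 130 days after the deed — beyond 10 days — so no relation-back applies.
By effective date, earliest first: E (March 22, 2017), B (January 9, 2018), A (January 24, 2018), D (August 30, 2019), F (November 26, 2019), C (December 9, 2019).
Because E would otherwise rank above C, the subordination swaps them.

C, B, A, D, F, E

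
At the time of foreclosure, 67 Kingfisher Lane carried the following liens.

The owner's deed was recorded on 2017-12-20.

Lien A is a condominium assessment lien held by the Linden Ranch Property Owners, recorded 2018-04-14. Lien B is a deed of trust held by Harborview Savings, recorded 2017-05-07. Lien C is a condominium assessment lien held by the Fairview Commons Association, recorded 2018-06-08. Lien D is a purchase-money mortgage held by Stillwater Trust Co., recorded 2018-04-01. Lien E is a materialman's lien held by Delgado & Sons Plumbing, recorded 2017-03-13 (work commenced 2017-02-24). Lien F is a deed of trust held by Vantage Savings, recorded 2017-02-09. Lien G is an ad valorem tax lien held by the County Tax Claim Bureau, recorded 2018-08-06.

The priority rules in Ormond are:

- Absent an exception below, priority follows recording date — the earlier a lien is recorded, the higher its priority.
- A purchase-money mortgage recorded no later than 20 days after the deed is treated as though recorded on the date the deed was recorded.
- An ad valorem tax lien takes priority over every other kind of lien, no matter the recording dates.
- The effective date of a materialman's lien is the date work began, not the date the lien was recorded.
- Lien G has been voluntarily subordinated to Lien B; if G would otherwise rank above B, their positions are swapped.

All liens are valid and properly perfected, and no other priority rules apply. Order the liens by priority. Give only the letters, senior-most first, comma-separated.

Effective dates after the stated exceptions: D missed the 20-day window (102 days after the deed), so its recording date stands; E is treated as recorded 2017-02-24, the work-commencement date.
As an ad valorem tax lien, G is senior to every other lien.
Ordering the rest by effective date: F (2017-02-09), E (2017-02-24), B (2017-05-07), D (2018-04-01), A (2018-04-14), C (2018-06-08).
Because G would otherwise rank above B, the subordination swaps them.

B, F, E, G, D, A, C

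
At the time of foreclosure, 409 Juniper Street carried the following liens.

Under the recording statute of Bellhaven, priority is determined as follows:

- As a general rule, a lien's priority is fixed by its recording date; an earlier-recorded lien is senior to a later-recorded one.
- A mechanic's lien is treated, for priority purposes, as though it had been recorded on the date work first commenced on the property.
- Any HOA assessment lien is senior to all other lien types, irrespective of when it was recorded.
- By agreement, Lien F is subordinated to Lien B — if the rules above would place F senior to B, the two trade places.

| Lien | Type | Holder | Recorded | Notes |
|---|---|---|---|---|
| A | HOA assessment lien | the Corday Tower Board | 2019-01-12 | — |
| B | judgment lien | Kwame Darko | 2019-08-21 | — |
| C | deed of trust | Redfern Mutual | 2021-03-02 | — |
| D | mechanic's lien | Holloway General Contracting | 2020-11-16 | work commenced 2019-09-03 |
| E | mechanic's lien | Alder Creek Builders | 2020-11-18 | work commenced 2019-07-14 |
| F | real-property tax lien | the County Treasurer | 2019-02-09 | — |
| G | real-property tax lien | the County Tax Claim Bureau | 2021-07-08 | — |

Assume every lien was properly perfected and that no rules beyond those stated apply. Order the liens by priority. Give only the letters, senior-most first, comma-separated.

A, B, E, F, D, C, G

Effective dates after the stated exceptions: D's effective date is 2019-09-03, when work began; E relates back to 2019-07-14 (work commenced).
A is an HOA assessment lien and takes priority over every other lien.
Among the remaining liens, by effective date: F (2019-02-09), E (2019-07-14), B (2019-08-21), D (2019-09-03), C (2021-03-02), G (2021-07-08).
F is senior to B before the subordination, so the two trade places.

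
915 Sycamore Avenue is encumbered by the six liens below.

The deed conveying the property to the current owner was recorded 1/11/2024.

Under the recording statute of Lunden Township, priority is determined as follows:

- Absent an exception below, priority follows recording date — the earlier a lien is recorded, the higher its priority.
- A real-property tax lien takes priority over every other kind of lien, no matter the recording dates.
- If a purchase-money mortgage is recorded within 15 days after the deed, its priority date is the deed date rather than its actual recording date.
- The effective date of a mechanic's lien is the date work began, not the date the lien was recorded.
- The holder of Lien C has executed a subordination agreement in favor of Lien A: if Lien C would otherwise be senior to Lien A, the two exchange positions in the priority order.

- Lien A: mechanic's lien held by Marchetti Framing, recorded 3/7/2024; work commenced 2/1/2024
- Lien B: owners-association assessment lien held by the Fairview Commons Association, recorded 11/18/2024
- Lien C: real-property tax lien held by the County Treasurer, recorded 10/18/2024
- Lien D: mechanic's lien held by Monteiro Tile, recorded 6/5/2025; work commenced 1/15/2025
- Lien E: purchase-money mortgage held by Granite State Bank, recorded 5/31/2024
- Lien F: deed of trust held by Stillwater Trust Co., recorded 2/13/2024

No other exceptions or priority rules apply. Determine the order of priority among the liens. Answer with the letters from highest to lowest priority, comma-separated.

A, C, F, E, B, D

Effective dates after the stated exceptions: A is treated as recorded 2/1/2024, the work-commencement date; D is treated as recorded 1/15/2025, the work-commencement date; E missed the 15-day window (141 days after the deed), so its recording date stands.
As a real-property tax lien, C is senior to every other lien.
Remaining liens by effective date: A (2/1/2024), F (2/13/2024), E (5/31/2024), B (11/18/2024), D (1/15/2025).
Because C would otherwise rank above A, the subordination swaps them.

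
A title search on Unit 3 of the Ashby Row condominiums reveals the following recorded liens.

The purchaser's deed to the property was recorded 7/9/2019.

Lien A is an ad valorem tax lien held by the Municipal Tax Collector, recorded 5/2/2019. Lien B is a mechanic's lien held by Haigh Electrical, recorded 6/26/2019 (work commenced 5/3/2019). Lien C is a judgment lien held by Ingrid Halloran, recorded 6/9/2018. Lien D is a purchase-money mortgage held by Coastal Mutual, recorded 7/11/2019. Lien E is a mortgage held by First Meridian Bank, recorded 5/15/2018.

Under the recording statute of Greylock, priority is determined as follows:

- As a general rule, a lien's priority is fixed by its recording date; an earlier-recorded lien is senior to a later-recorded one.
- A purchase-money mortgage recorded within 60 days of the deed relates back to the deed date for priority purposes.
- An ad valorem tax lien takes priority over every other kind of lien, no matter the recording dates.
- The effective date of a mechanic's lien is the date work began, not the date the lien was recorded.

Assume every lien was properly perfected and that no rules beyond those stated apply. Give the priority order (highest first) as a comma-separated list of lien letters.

Effective dates after the stated exceptions: B is treated as recorded 5/3/2019, the work-commencement date; D was recorded within the 60-day window, so its effective date is the deed date 7/9/2019.
A is an ad valorem tax lien and takes priority over every other lien.
The other liens, earliest effective date first: E (5/15/2018), C (6/9/2018), B (5/3/2019), D (7/9/2019).

A, E, C, B, D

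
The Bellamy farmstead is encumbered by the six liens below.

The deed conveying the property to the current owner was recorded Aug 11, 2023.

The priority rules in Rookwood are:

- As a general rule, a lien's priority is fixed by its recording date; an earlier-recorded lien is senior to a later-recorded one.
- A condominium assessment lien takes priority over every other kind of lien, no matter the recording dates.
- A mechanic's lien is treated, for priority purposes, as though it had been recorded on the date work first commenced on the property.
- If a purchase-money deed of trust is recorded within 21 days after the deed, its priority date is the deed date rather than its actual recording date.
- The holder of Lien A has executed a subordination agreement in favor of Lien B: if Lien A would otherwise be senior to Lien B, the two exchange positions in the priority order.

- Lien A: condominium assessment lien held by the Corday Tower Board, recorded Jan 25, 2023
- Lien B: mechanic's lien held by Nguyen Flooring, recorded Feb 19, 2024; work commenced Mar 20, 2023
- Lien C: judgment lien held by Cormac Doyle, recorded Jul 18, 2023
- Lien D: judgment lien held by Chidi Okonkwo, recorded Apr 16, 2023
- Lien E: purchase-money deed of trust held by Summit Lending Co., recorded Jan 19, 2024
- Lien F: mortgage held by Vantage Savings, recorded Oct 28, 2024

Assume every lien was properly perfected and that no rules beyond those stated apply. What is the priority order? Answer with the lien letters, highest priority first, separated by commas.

B, A, D, C, E, F

Effective dates after the stated exceptions: B's effective date is Mar 20, 2023, when work began; E missed the 21-day window (161 days after the deed), so its recording date stands.
As a condominium assessment lien, A is senior to every other lien.
Ordering the rest by effective date: B (Mar 20, 2023), D (Apr 16, 2023), C (Jul 18, 2023), E (Jan 19, 2024), F (Oct 28, 2024).
A is senior to B before the subordination, so the two trade places.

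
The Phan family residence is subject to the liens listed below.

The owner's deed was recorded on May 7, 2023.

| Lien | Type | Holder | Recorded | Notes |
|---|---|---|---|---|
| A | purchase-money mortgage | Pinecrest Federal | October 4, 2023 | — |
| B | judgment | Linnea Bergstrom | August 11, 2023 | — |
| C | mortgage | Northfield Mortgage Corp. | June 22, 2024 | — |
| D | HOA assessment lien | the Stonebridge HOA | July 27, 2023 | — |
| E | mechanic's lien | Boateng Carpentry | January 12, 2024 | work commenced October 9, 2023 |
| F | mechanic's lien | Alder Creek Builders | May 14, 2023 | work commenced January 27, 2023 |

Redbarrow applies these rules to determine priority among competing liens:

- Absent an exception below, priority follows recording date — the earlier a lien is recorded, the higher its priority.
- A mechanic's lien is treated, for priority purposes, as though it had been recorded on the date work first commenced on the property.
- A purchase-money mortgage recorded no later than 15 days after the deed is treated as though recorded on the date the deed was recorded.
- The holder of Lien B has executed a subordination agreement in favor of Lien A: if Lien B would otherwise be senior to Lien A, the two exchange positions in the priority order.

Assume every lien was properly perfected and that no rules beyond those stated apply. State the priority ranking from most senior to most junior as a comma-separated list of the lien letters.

F, D, A, B, E, C

First, effective dates: A missed the 15-day window (150 days after the deed), so its recording date stands; E relates back to October 9, 2023 (work commenced); F's effective date is January 27, 2023, when work began.
By effective date, earliest first: F (January 27, 2023), D (July 27, 2023), B (August 11, 2023), A (October 4, 2023), E (October 9, 2023), C (June 22, 2024).
Because B would otherwise rank above A, the subordination swaps them.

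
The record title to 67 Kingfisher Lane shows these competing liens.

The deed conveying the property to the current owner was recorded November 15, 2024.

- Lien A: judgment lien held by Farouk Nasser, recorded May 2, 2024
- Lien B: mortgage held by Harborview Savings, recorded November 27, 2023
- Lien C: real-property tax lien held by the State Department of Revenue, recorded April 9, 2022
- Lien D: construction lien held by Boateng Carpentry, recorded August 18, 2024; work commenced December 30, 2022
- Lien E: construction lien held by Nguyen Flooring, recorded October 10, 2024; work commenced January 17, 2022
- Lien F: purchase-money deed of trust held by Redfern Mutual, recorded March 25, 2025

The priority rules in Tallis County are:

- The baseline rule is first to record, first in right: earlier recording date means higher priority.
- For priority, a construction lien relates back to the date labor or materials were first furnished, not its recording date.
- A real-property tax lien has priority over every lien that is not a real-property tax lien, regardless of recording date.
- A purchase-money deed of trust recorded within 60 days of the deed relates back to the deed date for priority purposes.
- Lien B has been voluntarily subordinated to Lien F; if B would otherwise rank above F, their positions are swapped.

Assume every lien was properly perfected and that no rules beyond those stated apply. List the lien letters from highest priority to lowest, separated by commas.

Effective dates: D's effective date is December 30, 2022, when work began; E's effective date is January 17, 2022, when work began; F missed the 60-day window (130 days after the deed), so its recording date stands.
C is a real-property tax lien and takes priority over every other lien.
Ordering the rest by effective date: E (January 17, 2022), D (December 30, 2022), B (November 27, 2023), A (May 2, 2024), F (March 25, 2025).
The subordination applies — B was senior to F — so B and F swap.

C, E, D, F, A, B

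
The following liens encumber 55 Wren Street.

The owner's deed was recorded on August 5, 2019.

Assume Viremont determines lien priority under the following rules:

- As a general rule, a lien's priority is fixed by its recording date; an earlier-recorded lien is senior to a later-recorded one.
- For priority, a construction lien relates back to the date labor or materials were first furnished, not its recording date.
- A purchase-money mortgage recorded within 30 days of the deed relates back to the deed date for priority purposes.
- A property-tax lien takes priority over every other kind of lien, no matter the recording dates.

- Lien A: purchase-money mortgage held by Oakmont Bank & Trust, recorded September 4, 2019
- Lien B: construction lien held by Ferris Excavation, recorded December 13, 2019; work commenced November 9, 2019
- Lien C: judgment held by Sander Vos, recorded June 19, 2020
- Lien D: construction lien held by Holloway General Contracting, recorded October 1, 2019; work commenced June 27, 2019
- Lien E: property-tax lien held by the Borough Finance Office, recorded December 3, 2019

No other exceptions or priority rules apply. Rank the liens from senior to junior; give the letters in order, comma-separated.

E, D, A, B, C

Effective dates after the stated exceptions: A was recorded within the 30-day window, so its effective date is the deed date August 5, 2019; B relates back to November 9, 2019 (work commenced); D relates back to June 27, 2019 (work commenced).
E is a property-tax lien, so it outranks all other liens regardless of date.
Ordering the rest by effective date: D (June 27, 2019), A (August 5, 2019), B (November 9, 2019), C (June 19, 2020).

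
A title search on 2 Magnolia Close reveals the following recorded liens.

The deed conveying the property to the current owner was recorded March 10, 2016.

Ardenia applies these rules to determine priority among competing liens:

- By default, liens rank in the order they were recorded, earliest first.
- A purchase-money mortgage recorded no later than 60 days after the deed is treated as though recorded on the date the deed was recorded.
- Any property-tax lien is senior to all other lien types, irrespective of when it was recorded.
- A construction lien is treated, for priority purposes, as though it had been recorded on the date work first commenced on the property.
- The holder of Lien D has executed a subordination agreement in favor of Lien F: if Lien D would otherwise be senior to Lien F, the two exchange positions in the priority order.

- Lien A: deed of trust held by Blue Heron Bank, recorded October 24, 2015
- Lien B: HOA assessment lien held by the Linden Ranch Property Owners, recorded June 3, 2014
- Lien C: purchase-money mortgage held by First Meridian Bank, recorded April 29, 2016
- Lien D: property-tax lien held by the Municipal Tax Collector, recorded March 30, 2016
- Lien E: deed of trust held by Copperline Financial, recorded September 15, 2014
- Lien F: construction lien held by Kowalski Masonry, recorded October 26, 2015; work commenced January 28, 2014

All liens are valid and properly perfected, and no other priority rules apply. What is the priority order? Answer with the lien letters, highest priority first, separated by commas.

Adjusting effective dates: C was recorded within the 60-day window, so its effective date is the deed date March 10, 2016; F's effective date is January 28, 2014, when work began.
D, as a property-tax lien, has superpriority and ranks first.
The other liens, earliest effective date first: F (January 28, 2014), B (June 3, 2014), E (September 15, 2014), A (October 24, 2015), C (March 10, 2016).
D would otherwise be senior to F, so under the subordination agreement D and F exchange positions.

F, D, B, E, A, C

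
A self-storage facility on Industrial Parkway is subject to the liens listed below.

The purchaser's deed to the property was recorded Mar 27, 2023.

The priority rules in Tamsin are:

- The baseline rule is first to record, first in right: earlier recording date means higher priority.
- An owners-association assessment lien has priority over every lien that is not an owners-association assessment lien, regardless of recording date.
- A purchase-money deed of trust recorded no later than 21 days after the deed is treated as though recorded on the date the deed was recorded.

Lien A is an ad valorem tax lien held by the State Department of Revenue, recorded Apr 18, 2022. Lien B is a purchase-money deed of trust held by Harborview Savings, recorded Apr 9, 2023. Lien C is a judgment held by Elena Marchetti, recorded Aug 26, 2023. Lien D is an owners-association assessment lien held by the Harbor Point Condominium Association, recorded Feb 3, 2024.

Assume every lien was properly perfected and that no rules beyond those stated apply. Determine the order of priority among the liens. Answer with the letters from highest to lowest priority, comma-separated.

Effective dates after the stated exceptions: B relates back to the deed date Mar 27, 2023.
D, as an owners-association assessment lien, has superpriority and ranks first.
Remaining liens by effective date: A (Apr 18, 2022), B (Mar 27, 2023), C (Aug 26, 2023).

D, A, B, C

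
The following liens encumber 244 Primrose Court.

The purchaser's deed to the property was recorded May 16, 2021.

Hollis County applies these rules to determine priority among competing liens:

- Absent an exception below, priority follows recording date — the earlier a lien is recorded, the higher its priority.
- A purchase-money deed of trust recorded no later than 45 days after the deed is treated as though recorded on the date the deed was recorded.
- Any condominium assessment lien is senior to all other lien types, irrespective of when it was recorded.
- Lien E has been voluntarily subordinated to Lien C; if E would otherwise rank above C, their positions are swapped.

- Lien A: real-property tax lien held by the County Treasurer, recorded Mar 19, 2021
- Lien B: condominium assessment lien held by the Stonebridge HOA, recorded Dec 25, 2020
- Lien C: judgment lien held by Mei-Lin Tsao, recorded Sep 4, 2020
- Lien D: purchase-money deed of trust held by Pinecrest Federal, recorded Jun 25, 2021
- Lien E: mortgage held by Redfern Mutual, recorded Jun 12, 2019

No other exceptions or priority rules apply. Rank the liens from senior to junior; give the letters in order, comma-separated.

First, effective dates: D was recorded within the 45-day window, so its effective date is the deed date May 16, 2021.
As a condominium assessment lien, B is senior to every other lien.
The other liens, earliest effective date first: E (Jun 12, 2019), C (Sep 4, 2020), A (Mar 19, 2021), D (May 16, 2021).
Because E would otherwise rank above C, the subordination swaps them.

B, C, E, A, D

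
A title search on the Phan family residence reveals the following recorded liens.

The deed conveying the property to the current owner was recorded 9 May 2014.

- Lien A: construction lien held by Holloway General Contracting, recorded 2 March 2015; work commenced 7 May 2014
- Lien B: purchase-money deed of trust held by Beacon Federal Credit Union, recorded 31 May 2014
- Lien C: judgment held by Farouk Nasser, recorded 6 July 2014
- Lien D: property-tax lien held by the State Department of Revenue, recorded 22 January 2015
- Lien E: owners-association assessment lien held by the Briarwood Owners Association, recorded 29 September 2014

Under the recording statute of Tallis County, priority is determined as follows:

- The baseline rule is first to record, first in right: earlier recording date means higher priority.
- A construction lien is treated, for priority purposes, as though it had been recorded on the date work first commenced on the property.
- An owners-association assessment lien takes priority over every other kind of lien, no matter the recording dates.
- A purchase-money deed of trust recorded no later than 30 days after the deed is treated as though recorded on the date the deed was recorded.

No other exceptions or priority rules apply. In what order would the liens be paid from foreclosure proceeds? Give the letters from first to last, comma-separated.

E, A, B, C, D

Effective dates after the stated exceptions: A is treated as recorded 7 May 2014, the work-commencement date; B's effective date is the deed date, 9 May 2014.
E, as an owners-association assessment lien, has superpriority and ranks first.
Remaining liens by effective date: A (7 May 2014), B (9 May 2014), C (6 July 2014), D (22 January 2015).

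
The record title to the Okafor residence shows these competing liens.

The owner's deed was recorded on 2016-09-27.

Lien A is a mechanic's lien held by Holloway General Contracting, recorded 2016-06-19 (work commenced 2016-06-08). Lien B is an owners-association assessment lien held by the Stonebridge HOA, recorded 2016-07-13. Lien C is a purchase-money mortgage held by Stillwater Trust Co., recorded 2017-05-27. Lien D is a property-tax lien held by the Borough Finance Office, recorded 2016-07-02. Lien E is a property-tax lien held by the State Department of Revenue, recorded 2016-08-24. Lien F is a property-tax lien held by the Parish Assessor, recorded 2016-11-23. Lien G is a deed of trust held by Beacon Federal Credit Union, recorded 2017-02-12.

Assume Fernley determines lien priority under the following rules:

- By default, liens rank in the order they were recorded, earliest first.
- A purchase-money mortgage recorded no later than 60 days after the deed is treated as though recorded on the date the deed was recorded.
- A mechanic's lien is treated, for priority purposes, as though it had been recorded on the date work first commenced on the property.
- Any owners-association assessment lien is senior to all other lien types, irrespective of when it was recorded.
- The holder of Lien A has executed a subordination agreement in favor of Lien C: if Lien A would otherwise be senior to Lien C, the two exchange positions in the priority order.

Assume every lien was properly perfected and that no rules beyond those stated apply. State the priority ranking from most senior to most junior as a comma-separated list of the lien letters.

B, C, D, E, F, G, A

Adjusting effective dates: A's effective date is 2016-06-08, when work began; C missed the 60-day window (242 days after the deed), so its recording date stands.
As an owners-association assessment lien, B is senior to every other lien.
The other liens, earliest effective date first: A (2016-06-08), D (2016-07-02), E (2016-08-24), F (2016-11-23), G (2017-02-12), C (2017-05-27).
The subordination applies — A was senior to C — so A and C swap.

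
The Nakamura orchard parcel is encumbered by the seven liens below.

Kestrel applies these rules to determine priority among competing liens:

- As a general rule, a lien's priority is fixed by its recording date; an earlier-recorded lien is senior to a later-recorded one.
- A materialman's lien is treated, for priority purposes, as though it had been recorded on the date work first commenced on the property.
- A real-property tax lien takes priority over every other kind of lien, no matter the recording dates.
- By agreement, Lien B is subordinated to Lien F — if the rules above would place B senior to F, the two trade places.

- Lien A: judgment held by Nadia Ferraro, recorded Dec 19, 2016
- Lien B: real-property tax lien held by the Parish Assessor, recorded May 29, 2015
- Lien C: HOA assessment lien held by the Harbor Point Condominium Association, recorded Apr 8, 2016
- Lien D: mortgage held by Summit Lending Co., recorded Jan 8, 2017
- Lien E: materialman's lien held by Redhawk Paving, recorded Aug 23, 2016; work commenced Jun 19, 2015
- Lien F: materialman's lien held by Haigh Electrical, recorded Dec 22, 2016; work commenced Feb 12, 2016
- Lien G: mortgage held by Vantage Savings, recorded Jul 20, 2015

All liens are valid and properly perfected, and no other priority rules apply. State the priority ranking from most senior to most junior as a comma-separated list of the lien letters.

First, effective dates: E is treated as recorded Jun 19, 2015, the work-commencement date; F is treated as recorded Feb 12, 2016, the work-commencement date.
B is a real-property tax lien, so it outranks all other liens regardless of date.
The other liens, earliest effective date first: E (Jun 19, 2015), G (Jul 20, 2015), F (Feb 12, 2016), C (Apr 8, 2016), A (Dec 19, 2016), D (Jan 8, 2017).
The subordination applies — B was senior to F — so B and F swap.

F, E, G, B, C, A, D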